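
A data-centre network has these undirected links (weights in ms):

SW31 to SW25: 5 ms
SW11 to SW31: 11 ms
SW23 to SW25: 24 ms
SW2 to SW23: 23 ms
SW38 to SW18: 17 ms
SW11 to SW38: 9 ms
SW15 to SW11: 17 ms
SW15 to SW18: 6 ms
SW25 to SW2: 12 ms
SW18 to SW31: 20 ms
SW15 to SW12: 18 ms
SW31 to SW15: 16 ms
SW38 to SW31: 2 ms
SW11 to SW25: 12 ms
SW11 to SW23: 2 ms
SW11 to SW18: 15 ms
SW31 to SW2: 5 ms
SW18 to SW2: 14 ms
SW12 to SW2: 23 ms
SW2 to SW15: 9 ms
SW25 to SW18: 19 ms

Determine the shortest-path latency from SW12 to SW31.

Shortest distances from SW12:
SW12: 0
SW15: 18  (via SW12)
SW2: 23  (via SW12)
SW18: 24  (via SW15)
SW31: 28  (via SW2)
Shortest route: SW12–SW2–SW31 = 28 ms.

28 ms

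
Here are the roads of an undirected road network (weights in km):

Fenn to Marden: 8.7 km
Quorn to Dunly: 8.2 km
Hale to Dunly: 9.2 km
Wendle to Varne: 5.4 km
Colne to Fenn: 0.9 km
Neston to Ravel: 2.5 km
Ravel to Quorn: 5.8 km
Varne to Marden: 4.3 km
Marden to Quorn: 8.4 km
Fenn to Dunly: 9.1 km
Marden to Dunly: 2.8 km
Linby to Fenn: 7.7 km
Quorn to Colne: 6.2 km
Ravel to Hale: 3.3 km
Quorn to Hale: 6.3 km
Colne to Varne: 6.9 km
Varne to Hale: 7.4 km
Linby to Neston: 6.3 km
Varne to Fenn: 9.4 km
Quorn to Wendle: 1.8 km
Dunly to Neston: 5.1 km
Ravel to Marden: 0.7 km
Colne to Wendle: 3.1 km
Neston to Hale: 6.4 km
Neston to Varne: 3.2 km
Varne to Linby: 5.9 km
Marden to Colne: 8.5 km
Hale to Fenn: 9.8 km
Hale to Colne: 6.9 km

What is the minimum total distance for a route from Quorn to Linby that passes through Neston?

Shortest Quorn→Neston: Quorn → Ravel → Neston = 8.3
Shortest Neston→Linby: Neston → Linby = 6.3
Total via Neston: 8.3 + 6.3 = 14.6 km.

14.6 km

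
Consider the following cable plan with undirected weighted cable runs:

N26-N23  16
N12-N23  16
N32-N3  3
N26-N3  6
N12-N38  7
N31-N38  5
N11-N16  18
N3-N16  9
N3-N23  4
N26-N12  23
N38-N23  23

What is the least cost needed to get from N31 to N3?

Settle nodes by increasing distance from N31:
N31: 0
N38: 5  (via N31)
N12: 12  (via N38)
N23: 28  (via N38)
N3: 32  (via N23)
Shortest route: N31–N38–N23–N3 = 32.

32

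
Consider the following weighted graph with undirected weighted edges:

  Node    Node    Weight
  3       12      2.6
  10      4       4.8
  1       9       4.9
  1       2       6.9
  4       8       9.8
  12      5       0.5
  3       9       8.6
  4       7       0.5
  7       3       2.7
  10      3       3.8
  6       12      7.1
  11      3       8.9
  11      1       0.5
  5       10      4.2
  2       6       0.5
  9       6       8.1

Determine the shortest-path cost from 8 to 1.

22.4

Running Dijkstra from 8:
8: 0
4: 9.8  (via 8)
7: 10.3  (via 4)
3: 13  (via 7)
10: 14.6  (via 4)
12: 15.6  (via 3)
5: 16.1  (via 12)
9: 21.6  (via 3)
11: 21.9  (via 3)
1: 22.4  (via 11)
Shortest route: 8 → 4 → 7 → 3 → 11 → 1 = 22.4.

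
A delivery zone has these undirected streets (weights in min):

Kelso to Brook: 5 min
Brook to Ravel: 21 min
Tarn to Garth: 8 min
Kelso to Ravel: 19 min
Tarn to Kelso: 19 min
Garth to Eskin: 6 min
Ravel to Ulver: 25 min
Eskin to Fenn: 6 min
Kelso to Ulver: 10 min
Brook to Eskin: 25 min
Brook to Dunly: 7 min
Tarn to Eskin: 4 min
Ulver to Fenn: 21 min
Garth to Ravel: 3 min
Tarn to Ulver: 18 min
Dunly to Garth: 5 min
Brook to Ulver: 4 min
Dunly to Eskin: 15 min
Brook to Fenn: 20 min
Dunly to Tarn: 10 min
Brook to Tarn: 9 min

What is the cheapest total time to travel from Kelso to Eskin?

Shortest distances from Kelso:
Kelso: 0
Brook: 5  (via Kelso)
Ulver: 9  (via Brook)
Dunly: 12  (via Brook)
Tarn: 14  (via Brook)
Garth: 17  (via Dunly)
Eskin: 18  (via Tarn)
Shortest route: Kelso–Brook–Tarn–Eskin = 18 min.

18 min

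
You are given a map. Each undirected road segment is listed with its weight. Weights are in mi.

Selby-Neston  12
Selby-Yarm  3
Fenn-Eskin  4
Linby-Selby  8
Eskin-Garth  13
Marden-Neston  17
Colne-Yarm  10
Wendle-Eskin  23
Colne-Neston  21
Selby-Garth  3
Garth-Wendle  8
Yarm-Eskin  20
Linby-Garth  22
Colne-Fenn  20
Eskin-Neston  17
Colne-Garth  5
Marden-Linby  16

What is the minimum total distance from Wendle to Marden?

Shortest distances from Wendle:
Wendle: 0
Garth: 8  (via Wendle)
Selby: 11  (via Garth)
Colne: 13  (via Garth)
Yarm: 14  (via Selby)
Linby: 19  (via Selby)
Eskin: 21  (via Garth)
Neston: 23  (via Selby)
Fenn: 25  (via Eskin)
Marden: 35  (via Linby)
Shortest route: Wendle–Garth–Selby–Linby–Marden = 35 mi.

35 mi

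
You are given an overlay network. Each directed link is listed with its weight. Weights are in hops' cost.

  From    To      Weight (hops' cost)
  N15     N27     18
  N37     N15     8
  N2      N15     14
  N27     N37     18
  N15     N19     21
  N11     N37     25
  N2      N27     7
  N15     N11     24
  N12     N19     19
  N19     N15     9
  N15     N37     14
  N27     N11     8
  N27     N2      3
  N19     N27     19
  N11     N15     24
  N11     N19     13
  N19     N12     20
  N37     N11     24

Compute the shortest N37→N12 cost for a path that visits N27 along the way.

Shortest N37→N27: N37 → N15 → N27 = 26
Best N27 to N12: N27 → N11 → N19 → N12 costing 41
Total via N27: 26 + 41 = 67 hops' cost.

67 hops' cost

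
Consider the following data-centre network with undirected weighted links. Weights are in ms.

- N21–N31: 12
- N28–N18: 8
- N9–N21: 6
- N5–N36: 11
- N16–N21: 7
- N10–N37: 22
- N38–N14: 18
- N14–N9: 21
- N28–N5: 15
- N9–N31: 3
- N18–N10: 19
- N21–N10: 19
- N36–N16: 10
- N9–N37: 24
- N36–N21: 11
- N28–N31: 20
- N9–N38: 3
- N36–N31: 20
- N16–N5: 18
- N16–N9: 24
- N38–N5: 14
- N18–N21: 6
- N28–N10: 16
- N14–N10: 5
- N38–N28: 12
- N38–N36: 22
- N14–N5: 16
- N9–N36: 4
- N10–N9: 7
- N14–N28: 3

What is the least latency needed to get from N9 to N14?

Shortest distances from N9:
N9: 0
N38: 3  (via N9)
N31: 3  (via N9)
N36: 4  (via N9)
N21: 6  (via N9)
N10: 7  (via N9)
N14: 12  (via N10)
Shortest route: N9 → N10 → N14 = 12 ms.

12 ms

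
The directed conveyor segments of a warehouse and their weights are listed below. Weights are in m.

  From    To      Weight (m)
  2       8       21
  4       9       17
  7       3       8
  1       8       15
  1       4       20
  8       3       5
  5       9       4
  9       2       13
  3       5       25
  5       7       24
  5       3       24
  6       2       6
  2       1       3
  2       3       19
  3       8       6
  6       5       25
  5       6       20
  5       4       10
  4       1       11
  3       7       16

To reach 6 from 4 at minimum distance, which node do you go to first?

Compare a few routes:
4–9–2–8–3–5–6: 17+13+21+5+25+20 = 101
4–9–2–1–8–3–5–6: 17+13+3+15+5+25+20 = 98
4–9–2–3–5–6: 17+13+19+25+20 = 94
4–1–8–3–5–6: 11+15+5+25+20 = 76
The minimum is 76 m via 4–1–8–3–5–6.
So from 4 the first move is to 1.

1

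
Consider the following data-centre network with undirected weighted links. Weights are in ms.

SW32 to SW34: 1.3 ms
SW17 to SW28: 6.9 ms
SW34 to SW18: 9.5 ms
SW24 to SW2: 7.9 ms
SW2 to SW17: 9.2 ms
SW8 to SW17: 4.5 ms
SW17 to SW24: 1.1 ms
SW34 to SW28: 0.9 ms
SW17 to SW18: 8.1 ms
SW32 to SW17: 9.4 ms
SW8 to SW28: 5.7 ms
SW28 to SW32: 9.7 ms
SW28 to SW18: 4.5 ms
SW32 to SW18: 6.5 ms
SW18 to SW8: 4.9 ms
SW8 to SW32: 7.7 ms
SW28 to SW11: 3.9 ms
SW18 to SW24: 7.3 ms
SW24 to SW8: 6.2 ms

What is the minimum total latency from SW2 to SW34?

16.8 ms

Enumerating some paths:
SW2 → SW24 → SW17 → SW28 → SW34: 7.9+1.1+6.9+0.9 = 16.8
SW2 → SW17 → SW28 → SW34: 9.2+6.9+0.9 = 17
SW2 → SW24 → SW17 → SW32 → SW34: 7.9+1.1+9.4+1.3 = 19.7
The minimum is 16.8 ms via SW2 → SW24 → SW17 → SW28 → SW34.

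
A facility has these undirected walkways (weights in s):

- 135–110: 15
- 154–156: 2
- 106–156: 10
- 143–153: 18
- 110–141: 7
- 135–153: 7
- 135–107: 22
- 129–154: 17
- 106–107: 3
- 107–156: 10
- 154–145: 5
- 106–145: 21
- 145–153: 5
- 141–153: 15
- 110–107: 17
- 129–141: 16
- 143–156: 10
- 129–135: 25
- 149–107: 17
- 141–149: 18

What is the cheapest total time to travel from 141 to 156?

27 s

Candidate routes:
141 - 129 - 154 - 156: 16+17+2 = 35
141 - 110 - 107 - 156: 7+17+10 = 34
141 - 153 - 145 - 154 - 156: 15+5+5+2 = 27
The minimum is 27 s via 141 - 153 - 145 - 154 - 156.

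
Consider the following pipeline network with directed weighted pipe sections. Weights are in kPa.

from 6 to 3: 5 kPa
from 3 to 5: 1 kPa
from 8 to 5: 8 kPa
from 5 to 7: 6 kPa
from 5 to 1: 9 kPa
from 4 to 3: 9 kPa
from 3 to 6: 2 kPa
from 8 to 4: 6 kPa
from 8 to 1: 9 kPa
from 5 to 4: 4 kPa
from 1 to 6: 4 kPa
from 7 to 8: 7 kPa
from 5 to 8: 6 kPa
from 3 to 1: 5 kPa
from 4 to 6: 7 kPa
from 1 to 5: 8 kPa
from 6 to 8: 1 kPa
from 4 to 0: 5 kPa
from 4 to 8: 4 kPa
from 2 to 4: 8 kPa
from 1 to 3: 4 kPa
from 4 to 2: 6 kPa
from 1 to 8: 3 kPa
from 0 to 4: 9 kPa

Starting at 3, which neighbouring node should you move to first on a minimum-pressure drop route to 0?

5

Enumerating some paths:
3–5–8–4–0: 1+6+6+5 = 18
3–6–8–4–0: 2+1+6+5 = 14
3–5–4–0: 1+4+5 = 10
The minimum is 10 kPa via 3–5–4–0.
So from 3 the first move is to 5.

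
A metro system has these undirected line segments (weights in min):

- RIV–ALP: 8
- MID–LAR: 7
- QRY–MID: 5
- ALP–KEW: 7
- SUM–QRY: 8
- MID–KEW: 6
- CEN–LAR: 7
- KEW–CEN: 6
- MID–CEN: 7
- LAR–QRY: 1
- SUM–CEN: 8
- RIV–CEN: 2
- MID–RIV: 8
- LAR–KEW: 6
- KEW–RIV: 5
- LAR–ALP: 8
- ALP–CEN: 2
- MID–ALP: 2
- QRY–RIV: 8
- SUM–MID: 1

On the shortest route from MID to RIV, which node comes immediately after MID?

Enumerating some paths:
MID - ALP - CEN - RIV: 2+2+2 = 6
MID - RIV: 8 = 8
The minimum is 6 min via MID - ALP - CEN - RIV.
So from MID the first move is to ALP.

ALP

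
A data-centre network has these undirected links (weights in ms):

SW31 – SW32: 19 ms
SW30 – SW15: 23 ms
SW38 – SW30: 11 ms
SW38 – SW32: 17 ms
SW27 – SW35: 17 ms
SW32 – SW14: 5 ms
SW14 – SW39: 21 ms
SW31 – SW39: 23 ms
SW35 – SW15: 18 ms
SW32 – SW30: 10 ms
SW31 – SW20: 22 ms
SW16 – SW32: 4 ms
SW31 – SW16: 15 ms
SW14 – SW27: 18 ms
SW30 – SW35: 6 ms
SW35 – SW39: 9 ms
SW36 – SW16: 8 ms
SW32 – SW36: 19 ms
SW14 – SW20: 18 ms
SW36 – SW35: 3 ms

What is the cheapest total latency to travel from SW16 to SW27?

27 ms

Shortest distances from SW16:
SW16: 0
SW32: 4  (via SW16)
SW36: 8  (via SW16)
SW14: 9  (via SW32)
SW35: 11  (via SW36)
SW30: 14  (via SW32)
SW31: 15  (via SW16)
SW39: 20  (via SW35)
SW38: 21  (via SW32)
SW27: 27  (via SW14)
Shortest route: SW16–SW32–SW14–SW27 = 27 ms.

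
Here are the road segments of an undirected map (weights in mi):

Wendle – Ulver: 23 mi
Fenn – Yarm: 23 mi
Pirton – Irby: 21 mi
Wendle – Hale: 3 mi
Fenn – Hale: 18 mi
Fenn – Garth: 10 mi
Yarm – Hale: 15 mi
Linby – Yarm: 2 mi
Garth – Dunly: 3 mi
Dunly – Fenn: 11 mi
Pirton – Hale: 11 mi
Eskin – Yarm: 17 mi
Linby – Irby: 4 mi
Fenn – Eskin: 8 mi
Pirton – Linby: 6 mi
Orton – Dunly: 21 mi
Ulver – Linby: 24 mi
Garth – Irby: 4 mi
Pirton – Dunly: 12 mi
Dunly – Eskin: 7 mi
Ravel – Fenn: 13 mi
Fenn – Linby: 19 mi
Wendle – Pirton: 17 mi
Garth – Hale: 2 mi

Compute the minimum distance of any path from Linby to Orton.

Shortest distances from Linby:
Linby: 0
Yarm: 2  (via Linby)
Irby: 4  (via Linby)
Pirton: 6  (via Linby)
Garth: 8  (via Irby)
Hale: 10  (via Garth)
Dunly: 11  (via Garth)
Wendle: 13  (via Hale)
Eskin: 18  (via Dunly)
Fenn: 18  (via Garth)
Ulver: 24  (via Linby)
Ravel: 31  (via Fenn)
Orton: 32  (via Dunly)
Shortest route: Linby–Irby–Garth–Dunly–Orton = 32 mi.

32 mi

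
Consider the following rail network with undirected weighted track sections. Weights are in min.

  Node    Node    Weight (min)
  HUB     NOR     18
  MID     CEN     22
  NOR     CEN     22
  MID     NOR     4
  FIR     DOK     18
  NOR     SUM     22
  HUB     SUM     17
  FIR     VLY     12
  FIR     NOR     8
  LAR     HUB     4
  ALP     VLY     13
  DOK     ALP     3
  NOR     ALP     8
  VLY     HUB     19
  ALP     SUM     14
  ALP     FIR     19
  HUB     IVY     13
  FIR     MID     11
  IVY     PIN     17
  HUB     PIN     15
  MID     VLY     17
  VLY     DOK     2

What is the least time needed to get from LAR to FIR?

30 min

Enumerating some paths:
LAR → HUB → NOR → FIR: 4+18+8 = 30
LAR → HUB → VLY → FIR: 4+19+12 = 35
LAR → HUB → NOR → MID → FIR: 4+18+4+11 = 37
Cheapest is LAR → HUB → NOR → FIR at 30 min.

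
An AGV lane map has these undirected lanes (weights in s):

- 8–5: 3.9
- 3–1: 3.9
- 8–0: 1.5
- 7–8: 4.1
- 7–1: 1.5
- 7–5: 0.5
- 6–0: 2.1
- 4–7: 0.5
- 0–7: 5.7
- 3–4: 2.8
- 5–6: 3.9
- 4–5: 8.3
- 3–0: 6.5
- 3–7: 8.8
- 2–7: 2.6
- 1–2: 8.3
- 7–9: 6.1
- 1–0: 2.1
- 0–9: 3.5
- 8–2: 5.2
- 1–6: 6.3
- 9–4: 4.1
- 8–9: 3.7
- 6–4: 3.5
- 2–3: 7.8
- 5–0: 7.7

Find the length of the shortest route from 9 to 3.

6.9 s

Running Dijkstra from 9:
9: 0
0: 3.5  (via 9)
8: 3.7  (via 9)
4: 4.1  (via 9)
7: 4.6  (via 4)
5: 5.1  (via 7)
1: 5.6  (via 0)
6: 5.6  (via 0)
3: 6.9  (via 4)
Shortest route: 9 → 4 → 3 = 6.9 s.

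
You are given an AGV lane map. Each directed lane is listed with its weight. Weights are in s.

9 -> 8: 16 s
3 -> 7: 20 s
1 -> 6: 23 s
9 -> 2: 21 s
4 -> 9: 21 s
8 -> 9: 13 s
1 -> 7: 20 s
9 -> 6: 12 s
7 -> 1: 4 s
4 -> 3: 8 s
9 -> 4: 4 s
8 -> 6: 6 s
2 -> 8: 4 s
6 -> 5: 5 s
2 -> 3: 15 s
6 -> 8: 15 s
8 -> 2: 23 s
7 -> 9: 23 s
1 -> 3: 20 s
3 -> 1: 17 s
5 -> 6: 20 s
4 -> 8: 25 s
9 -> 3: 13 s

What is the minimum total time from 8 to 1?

Shortest distances from 8:
8: 0
6: 6  (via 8)
5: 11  (via 6)
9: 13  (via 8)
4: 17  (via 9)
2: 23  (via 8)
3: 25  (via 4)
1: 42  (via 3)
Shortest route: 8–9–4–3–1 = 42 s.

42 s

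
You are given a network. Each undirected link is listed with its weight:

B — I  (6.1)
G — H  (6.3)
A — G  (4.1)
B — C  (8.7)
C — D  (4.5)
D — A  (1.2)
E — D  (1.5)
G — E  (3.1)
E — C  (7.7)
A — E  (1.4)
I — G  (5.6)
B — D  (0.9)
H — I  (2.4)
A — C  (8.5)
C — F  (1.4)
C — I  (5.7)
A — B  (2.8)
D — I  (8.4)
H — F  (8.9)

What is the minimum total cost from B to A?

Enumerating some paths:
B–A: 2.8 = 2.8
B–D–A: 0.9+1.2 = 2.1
The minimum is 2.1 via B–D–A.

2.1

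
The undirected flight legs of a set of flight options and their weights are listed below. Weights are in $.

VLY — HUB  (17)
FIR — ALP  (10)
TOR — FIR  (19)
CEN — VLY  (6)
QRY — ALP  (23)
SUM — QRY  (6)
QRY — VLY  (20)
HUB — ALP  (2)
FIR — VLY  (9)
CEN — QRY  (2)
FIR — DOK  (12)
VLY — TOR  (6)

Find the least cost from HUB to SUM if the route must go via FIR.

Best HUB to FIR: HUB–ALP–FIR costing 12
Best FIR to SUM: FIR–VLY–CEN–QRY–SUM costing 23
Total via FIR: 12 + 23 = $35.

$35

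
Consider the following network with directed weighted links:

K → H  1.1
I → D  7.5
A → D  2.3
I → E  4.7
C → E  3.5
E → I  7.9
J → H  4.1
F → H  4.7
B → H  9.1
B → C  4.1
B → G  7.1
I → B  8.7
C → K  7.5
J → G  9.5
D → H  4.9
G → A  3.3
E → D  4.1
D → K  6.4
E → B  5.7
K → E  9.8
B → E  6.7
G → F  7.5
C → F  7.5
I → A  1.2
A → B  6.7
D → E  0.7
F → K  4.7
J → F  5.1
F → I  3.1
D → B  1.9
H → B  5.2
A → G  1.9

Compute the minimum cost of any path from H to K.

Shortest distances from H:
H: 0
B: 5.2  (via H)
C: 9.3  (via B)
E: 11.9  (via B)
G: 12.3  (via B)
A: 15.6  (via G)
D: 16  (via E)
F: 16.8  (via C)
K: 16.8  (via C)
Shortest route: H → B → C → K = 16.8.

16.8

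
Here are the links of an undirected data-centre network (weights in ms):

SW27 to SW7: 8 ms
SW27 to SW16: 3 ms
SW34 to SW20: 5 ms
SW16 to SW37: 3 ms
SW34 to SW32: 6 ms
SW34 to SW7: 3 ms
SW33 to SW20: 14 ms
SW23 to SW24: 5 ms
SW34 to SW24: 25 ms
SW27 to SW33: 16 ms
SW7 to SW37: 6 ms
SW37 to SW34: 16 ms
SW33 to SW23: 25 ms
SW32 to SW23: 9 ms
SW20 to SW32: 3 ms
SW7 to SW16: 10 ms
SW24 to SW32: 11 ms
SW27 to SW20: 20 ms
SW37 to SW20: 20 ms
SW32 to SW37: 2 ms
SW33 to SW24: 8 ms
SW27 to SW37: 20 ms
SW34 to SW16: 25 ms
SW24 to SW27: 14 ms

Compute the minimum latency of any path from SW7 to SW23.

Compare a few routes:
SW7 → SW37 → SW32 → SW23: 6+2+9 = 17
SW7 → SW34 → SW32 → SW23: 3+6+9 = 18
Cheapest is SW7 → SW37 → SW32 → SW23 at 17 ms.

17 ms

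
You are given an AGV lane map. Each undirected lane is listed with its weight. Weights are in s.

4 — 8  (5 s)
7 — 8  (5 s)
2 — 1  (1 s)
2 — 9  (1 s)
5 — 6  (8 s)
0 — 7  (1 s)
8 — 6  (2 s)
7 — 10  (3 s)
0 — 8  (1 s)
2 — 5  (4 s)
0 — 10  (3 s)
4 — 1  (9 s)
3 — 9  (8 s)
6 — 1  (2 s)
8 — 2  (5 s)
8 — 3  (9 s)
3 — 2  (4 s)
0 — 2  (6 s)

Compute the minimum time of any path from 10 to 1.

Settle nodes by increasing distance from 10:
10: 0
0: 3  (via 10)
7: 3  (via 10)
8: 4  (via 0)
6: 6  (via 8)
1: 8  (via 6)
Shortest route: 10–0–8–6–1 = 8 s.

8 s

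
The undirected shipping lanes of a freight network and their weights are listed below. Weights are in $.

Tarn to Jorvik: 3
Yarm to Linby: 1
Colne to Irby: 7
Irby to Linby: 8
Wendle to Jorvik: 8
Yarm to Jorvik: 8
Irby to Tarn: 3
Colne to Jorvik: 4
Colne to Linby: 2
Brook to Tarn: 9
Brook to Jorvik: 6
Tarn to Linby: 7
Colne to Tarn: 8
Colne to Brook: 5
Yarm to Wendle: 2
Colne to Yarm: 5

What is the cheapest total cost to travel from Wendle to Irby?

Candidate routes:
Wendle → Yarm → Linby → Irby: 2+1+8 = 11
Wendle → Yarm → Linby → Tarn → Irby: 2+1+7+3 = 13
Wendle → Yarm → Linby → Colne → Irby: 2+1+2+7 = 12
The minimum is $11 via Wendle → Yarm → Linby → Irby.

$11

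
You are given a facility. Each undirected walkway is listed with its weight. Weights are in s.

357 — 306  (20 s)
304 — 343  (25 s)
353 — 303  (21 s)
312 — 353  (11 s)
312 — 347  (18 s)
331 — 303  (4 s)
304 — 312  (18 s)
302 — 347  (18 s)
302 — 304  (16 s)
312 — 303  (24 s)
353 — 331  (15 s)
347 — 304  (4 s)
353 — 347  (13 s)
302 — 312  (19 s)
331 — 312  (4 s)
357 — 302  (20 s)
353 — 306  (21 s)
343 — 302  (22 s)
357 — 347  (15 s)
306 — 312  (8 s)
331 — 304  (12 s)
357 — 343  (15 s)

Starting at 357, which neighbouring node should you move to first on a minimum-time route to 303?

Enumerating some paths:
357 - 347 - 304 - 331 - 303: 15+4+12+4 = 35
357 - 347 - 312 - 331 - 303: 15+18+4+4 = 41
357 - 306 - 312 - 331 - 303: 20+8+4+4 = 36
The minimum is 35 s via 357 - 347 - 304 - 331 - 303.
So from 357 the first move is to 347.

347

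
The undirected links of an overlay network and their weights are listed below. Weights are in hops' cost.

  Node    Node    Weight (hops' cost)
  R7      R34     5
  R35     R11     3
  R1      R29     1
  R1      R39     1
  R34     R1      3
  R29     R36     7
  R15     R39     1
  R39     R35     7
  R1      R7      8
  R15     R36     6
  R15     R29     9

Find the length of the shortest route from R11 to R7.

19 hops' cost

Compare a few routes:
R11–R35–R39–R15–R36–R29–R1–R34–R7: 3+7+1+6+7+1+3+5 = 33
R11–R35–R39–R1–R7: 3+7+1+8 = 19
R11–R35–R39–R15–R29–R1–R7: 3+7+1+9+1+8 = 29
R11–R35–R39–R15–R29–R1–R34–R7: 3+7+1+9+1+3+5 = 29
The minimum is 19 hops' cost via R11–R35–R39–R1–R7.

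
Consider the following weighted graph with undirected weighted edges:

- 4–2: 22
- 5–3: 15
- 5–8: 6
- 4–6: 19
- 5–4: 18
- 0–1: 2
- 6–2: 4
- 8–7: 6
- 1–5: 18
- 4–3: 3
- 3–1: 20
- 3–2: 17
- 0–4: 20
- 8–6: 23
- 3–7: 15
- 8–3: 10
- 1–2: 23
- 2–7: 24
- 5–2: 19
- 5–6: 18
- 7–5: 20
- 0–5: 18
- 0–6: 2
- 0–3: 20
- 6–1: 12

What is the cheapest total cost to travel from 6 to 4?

19

Candidate routes:
6 - 0 - 4: 2+20 = 22
6 - 4: 19 = 19
The minimum is 19 via 6 - 4.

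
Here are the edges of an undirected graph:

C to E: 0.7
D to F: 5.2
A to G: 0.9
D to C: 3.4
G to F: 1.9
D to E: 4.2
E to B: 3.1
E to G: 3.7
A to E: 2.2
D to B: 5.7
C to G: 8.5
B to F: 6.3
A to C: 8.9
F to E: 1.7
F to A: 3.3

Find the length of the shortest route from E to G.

Running Dijkstra from E:
E: 0
C: 0.7  (via E)
F: 1.7  (via E)
A: 2.2  (via E)
B: 3.1  (via E)
G: 3.1  (via A)
Shortest route: E → A → G = 3.1.

3.1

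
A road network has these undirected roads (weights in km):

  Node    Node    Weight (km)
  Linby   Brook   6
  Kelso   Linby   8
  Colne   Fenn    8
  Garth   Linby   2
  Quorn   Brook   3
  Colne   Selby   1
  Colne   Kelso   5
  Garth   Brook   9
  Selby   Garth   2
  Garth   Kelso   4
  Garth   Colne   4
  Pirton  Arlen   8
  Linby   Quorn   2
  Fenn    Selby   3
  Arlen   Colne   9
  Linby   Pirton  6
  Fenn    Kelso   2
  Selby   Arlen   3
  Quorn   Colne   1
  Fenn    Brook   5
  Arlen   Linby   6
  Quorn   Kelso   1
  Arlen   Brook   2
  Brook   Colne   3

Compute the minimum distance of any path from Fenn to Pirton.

Shortest distances from Fenn:
Fenn: 0
Kelso: 2  (via Fenn)
Selby: 3  (via Fenn)
Quorn: 3  (via Kelso)
Colne: 4  (via Selby)
Linby: 5  (via Quorn)
Brook: 5  (via Fenn)
Garth: 5  (via Selby)
Arlen: 6  (via Selby)
Pirton: 11  (via Linby)
Shortest route: Fenn → Kelso → Quorn → Linby → Pirton = 11 km.

11 km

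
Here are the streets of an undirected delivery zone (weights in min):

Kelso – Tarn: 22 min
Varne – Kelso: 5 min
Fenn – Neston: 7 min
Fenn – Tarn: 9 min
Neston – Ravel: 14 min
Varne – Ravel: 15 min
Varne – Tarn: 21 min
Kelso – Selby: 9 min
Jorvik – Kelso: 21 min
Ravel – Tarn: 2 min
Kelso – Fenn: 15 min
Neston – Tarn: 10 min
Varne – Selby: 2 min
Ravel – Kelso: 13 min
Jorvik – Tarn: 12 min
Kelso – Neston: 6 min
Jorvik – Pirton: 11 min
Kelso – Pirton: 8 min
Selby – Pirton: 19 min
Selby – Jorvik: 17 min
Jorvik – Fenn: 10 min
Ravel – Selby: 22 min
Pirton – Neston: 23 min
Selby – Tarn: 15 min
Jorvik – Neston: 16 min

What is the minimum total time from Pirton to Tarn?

Enumerating some paths:
Pirton - Kelso - Neston - Tarn: 8+6+10 = 24
Pirton - Kelso - Neston - Fenn - Tarn: 8+6+7+9 = 30
Pirton - Jorvik - Tarn: 11+12 = 23
The minimum is 23 min via Pirton - Jorvik - Tarn.

23 min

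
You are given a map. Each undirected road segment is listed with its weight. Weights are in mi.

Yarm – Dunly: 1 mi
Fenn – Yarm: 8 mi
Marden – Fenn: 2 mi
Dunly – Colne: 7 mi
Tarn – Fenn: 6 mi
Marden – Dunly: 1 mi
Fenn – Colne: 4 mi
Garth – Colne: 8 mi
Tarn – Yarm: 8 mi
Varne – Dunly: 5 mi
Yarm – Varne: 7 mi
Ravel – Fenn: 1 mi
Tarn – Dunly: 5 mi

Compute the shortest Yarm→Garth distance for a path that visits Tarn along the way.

Best Yarm to Tarn: Yarm–Dunly–Tarn costing 6
Shortest Tarn→Garth: Tarn–Fenn–Colne–Garth = 18
Total via Tarn: 6 + 18 = 24 mi.

24 mi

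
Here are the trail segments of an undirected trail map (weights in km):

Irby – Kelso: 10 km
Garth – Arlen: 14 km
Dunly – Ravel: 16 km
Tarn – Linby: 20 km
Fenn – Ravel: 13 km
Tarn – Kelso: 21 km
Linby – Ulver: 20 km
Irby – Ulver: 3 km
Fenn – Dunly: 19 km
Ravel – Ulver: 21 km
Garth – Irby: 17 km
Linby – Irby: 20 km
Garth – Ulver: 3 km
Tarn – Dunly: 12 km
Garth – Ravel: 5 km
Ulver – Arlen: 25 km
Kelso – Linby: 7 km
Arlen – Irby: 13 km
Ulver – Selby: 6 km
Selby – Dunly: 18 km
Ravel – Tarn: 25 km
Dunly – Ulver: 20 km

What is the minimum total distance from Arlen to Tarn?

44 km

Running Dijkstra from Arlen:
Arlen: 0
Irby: 13  (via Arlen)
Garth: 14  (via Arlen)
Ulver: 16  (via Irby)
Ravel: 19  (via Garth)
Selby: 22  (via Ulver)
Kelso: 23  (via Irby)
Linby: 30  (via Kelso)
Fenn: 32  (via Ravel)
Dunly: 35  (via Ravel)
Tarn: 44  (via Ravel)
Shortest route: Arlen → Garth → Ravel → Tarn = 44 km.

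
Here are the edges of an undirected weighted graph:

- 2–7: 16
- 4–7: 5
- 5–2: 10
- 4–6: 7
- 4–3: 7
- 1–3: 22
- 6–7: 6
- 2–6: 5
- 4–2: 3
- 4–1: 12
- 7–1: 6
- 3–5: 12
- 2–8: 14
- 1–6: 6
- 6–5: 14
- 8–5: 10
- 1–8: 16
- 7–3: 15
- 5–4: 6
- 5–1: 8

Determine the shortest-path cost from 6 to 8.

Settle nodes by increasing distance from 6:
6: 0
2: 5  (via 6)
1: 6  (via 6)
7: 6  (via 6)
4: 7  (via 6)
5: 13  (via 4)
3: 14  (via 4)
8: 19  (via 2)
Shortest route: 6–2–8 = 19.

19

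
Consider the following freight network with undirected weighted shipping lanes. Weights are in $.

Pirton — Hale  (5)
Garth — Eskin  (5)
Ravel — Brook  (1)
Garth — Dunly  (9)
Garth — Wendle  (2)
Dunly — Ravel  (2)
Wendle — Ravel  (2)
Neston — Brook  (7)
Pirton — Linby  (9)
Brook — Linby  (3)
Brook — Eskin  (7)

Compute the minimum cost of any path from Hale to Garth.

$22

Enumerating some paths:
Hale → Pirton → Linby → Brook → Ravel → Wendle → Garth: 5+9+3+1+2+2 = 22
Hale → Pirton → Linby → Brook → Ravel → Dunly → Garth: 5+9+3+1+2+9 = 29
The minimum is $22 via Hale → Pirton → Linby → Brook → Ravel → Wendle → Garth.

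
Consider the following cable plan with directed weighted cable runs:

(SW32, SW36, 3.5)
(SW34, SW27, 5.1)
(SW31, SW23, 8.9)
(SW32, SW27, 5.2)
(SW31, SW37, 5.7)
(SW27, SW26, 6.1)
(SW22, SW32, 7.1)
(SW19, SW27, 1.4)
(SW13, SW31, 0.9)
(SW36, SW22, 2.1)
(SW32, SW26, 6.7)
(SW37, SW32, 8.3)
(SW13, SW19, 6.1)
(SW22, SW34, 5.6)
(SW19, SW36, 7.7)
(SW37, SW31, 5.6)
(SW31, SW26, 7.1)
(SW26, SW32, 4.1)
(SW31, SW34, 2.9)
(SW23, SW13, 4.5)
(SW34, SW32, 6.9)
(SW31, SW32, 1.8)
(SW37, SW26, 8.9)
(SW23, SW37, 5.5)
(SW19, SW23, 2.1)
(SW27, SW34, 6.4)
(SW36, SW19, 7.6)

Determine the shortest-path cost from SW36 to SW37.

Compare a few routes:
SW36 → SW19 → SW23 → SW13 → SW31 → SW37: 7.6+2.1+4.5+0.9+5.7 = 20.8
SW36 → SW19 → SW23 → SW37: 7.6+2.1+5.5 = 15.2
The minimum is 15.2 via SW36 → SW19 → SW23 → SW37.

15.2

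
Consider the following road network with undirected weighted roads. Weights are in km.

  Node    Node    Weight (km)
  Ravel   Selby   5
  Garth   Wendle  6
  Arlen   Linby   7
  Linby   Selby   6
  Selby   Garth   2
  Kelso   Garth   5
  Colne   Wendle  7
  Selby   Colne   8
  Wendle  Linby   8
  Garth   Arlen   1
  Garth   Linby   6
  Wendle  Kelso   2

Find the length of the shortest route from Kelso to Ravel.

Enumerating some paths:
Kelso → Garth → Selby → Ravel: 5+2+5 = 12
Kelso → Wendle → Garth → Selby → Ravel: 2+6+2+5 = 15
Cheapest is Kelso → Garth → Selby → Ravel at 12 km.

12 km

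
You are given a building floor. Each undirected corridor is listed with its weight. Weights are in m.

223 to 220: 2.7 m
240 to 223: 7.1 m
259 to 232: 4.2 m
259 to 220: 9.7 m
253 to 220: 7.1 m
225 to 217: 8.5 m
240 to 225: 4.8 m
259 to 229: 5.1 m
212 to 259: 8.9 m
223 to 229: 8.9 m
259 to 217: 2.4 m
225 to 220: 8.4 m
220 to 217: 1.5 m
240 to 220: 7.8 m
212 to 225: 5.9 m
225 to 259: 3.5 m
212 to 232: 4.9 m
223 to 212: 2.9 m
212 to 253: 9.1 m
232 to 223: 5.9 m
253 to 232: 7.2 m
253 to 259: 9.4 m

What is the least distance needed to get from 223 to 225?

Candidate routes:
223 → 220 → 225: 2.7+8.4 = 11.1
223 → 212 → 225: 2.9+5.9 = 8.8
223 → 240 → 225: 7.1+4.8 = 11.9
223 → 220 → 217 → 259 → 225: 2.7+1.5+2.4+3.5 = 10.1
The minimum is 8.8 m via 223 → 212 → 225.

8.8 m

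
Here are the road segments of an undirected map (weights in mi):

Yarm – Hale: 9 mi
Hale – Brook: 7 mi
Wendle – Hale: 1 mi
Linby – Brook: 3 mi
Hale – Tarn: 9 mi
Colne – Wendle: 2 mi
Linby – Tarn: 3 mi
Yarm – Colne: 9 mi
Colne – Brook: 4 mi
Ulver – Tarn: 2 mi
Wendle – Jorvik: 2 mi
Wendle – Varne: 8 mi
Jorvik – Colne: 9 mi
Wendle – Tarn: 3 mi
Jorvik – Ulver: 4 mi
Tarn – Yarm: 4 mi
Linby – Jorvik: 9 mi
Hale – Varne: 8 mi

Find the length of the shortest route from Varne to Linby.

Candidate routes:
Varne → Wendle → Tarn → Linby: 8+3+3 = 14
Varne → Wendle → Colne → Brook → Linby: 8+2+4+3 = 17
Varne → Hale → Wendle → Tarn → Linby: 8+1+3+3 = 15
Cheapest is Varne → Wendle → Tarn → Linby at 14 mi.

14 mi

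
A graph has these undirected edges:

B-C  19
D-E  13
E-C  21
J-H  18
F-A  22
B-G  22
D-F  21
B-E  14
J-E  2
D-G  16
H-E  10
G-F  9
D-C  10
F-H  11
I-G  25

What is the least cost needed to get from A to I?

Enumerating some paths:
A–F–H–E–D–G–I: 22+11+10+13+16+25 = 97
A–F–G–I: 22+9+25 = 56
A–F–D–G–I: 22+21+16+25 = 84
Cheapest is A–F–G–I at 56.

56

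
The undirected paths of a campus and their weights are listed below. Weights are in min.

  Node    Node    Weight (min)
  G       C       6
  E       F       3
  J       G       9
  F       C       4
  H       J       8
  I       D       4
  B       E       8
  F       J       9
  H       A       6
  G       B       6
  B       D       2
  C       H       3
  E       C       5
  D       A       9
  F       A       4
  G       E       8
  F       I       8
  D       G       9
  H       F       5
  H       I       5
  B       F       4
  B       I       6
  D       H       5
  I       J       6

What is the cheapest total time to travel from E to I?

Candidate routes:
E–F–I: 3+8 = 11
E–C–H–I: 5+3+5 = 13
Cheapest is E–F–I at 11 min.

11 min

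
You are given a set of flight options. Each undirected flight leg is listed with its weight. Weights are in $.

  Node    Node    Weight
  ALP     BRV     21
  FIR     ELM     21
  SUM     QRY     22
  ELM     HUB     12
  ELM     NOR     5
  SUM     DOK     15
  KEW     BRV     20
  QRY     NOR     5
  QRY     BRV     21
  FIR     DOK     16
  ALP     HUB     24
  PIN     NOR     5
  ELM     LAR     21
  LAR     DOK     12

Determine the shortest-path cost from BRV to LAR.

$52

Settle nodes by increasing distance from BRV:
BRV: 0
KEW: 20  (via BRV)
QRY: 21  (via BRV)
ALP: 21  (via BRV)
NOR: 26  (via QRY)
PIN: 31  (via NOR)
ELM: 31  (via NOR)
SUM: 43  (via QRY)
HUB: 43  (via ELM)
FIR: 52  (via ELM)
LAR: 52  (via ELM)
Shortest route: BRV → QRY → NOR → ELM → LAR = $52.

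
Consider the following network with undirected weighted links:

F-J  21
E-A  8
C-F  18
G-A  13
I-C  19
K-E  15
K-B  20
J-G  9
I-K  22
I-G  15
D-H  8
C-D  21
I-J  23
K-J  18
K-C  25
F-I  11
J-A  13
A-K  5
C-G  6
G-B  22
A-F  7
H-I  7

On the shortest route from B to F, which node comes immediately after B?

K

Candidate routes:
B - K - A - F: 20+5+7 = 32
B - G - A - F: 22+13+7 = 42
Cheapest is B - K - A - F at 32.
So from B the first move is to K.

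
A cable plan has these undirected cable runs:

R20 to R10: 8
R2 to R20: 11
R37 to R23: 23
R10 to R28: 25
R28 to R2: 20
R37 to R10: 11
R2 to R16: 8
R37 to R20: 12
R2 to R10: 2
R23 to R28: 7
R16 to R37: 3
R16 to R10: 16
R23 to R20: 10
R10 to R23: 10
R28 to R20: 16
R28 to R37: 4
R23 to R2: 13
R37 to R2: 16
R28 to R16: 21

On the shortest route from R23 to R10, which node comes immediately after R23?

Candidate routes:
R23–R2–R10: 13+2 = 15
R23–R20–R10: 10+8 = 18
R23–R10: 10 = 10
R23–R28–R37–R10: 7+4+11 = 22
The minimum is 10 via R23–R10.
So from R23 the first move is to R10.

R10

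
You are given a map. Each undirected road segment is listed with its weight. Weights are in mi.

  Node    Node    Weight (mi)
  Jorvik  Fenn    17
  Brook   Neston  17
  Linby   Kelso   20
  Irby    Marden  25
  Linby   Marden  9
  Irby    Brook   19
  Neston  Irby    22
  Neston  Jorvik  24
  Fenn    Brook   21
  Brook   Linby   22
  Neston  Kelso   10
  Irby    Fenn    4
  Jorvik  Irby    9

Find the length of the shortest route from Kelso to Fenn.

36 mi

Shortest distances from Kelso:
Kelso: 0
Neston: 10  (via Kelso)
Linby: 20  (via Kelso)
Brook: 27  (via Neston)
Marden: 29  (via Linby)
Irby: 32  (via Neston)
Jorvik: 34  (via Neston)
Fenn: 36  (via Irby)
Shortest route: Kelso–Neston–Irby–Fenn = 36 mi.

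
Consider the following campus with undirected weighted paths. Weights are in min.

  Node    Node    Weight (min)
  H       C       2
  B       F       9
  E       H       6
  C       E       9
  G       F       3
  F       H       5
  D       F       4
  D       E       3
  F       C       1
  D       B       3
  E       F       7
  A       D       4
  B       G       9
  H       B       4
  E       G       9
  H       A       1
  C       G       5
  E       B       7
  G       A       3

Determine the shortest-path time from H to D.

Settle nodes by increasing distance from H:
H: 0
A: 1  (via H)
C: 2  (via H)
F: 3  (via C)
B: 4  (via H)
G: 4  (via A)
D: 5  (via A)
Shortest route: H–A–D = 5 min.

5 min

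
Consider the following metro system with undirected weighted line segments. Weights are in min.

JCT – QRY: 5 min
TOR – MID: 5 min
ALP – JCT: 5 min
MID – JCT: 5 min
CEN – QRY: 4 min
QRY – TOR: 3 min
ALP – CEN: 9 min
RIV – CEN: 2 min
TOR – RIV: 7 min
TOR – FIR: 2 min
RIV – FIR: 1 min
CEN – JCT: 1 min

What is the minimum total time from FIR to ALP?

Shortest distances from FIR:
FIR: 0
RIV: 1  (via FIR)
TOR: 2  (via FIR)
CEN: 3  (via RIV)
JCT: 4  (via CEN)
QRY: 5  (via TOR)
MID: 7  (via TOR)
ALP: 9  (via JCT)
Shortest route: FIR–RIV–CEN–JCT–ALP = 9 min.

9 min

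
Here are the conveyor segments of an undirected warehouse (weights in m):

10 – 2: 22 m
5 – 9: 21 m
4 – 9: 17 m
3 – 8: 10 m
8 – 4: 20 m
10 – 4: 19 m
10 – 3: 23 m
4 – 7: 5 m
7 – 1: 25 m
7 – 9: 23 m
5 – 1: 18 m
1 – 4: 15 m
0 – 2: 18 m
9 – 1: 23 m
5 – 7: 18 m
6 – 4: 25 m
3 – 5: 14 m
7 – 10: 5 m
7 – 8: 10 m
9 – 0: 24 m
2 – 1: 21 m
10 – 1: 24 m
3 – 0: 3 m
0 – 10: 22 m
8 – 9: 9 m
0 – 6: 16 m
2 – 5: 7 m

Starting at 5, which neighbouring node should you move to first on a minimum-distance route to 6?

3

Candidate routes:
5–7–8–3–0–6: 18+10+10+3+16 = 57
5–2–0–6: 7+18+16 = 41
5–7–4–6: 18+5+25 = 48
5–3–0–6: 14+3+16 = 33
Cheapest is 5–3–0–6 at 33 m.
So from 5 the first move is to 3.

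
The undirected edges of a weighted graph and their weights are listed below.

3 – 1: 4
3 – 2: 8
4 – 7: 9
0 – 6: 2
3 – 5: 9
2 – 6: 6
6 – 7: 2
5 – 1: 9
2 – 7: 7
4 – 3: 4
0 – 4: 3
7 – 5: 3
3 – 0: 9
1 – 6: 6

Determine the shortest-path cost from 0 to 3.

7

Shortest distances from 0:
0: 0
6: 2  (via 0)
4: 3  (via 0)
7: 4  (via 6)
3: 7  (via 4)
Shortest route: 0 → 4 → 3 = 7.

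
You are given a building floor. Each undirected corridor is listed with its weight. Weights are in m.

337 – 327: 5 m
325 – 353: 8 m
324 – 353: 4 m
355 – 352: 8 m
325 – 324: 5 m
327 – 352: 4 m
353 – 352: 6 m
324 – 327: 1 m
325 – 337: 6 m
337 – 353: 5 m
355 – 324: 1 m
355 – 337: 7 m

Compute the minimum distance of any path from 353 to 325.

Settle nodes by increasing distance from 353:
353: 0
324: 4  (via 353)
327: 5  (via 324)
337: 5  (via 353)
355: 5  (via 324)
352: 6  (via 353)
325: 8  (via 353)
Shortest route: 353 → 325 = 8 m.

8 m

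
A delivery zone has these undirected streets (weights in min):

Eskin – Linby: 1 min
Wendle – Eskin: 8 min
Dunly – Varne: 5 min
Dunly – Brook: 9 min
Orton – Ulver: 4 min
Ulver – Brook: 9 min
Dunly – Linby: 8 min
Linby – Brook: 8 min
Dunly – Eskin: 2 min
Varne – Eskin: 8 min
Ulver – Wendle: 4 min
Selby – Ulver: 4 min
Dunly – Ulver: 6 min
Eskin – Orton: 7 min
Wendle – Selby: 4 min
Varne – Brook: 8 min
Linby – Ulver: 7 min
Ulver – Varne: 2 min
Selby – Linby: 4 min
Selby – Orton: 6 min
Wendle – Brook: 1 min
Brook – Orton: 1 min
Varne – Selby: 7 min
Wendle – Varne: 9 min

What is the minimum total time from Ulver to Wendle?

4 min

Shortest distances from Ulver:
Ulver: 0
Varne: 2  (via Ulver)
Selby: 4  (via Ulver)
Wendle: 4  (via Ulver)
Shortest route: Ulver–Wendle = 4 min.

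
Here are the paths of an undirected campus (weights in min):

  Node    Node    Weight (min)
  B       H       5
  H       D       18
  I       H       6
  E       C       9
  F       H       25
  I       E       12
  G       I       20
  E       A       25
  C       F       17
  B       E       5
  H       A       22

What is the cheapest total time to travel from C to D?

Compare a few routes:
C–E–B–H–D: 9+5+5+18 = 37
C–F–H–D: 17+25+18 = 60
C–E–I–H–D: 9+12+6+18 = 45
Cheapest is C–E–B–H–D at 37 min.

37 min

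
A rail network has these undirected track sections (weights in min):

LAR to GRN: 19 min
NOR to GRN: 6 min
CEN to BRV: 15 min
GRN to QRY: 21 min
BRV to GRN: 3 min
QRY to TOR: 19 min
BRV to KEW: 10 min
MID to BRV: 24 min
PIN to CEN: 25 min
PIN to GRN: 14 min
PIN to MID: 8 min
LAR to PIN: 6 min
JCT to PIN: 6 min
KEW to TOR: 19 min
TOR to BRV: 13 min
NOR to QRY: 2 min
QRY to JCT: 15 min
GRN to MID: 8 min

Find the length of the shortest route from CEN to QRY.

26 min

Settle nodes by increasing distance from CEN:
CEN: 0
BRV: 15  (via CEN)
GRN: 18  (via BRV)
NOR: 24  (via GRN)
PIN: 25  (via CEN)
KEW: 25  (via BRV)
MID: 26  (via GRN)
QRY: 26  (via NOR)
Shortest route: CEN → BRV → GRN → NOR → QRY = 26 min.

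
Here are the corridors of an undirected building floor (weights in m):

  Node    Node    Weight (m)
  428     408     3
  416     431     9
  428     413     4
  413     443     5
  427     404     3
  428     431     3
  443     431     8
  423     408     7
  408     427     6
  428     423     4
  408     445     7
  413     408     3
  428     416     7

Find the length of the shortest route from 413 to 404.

12 m

Compare a few routes:
413 - 408 - 427 - 404: 3+6+3 = 12
413 - 428 - 408 - 427 - 404: 4+3+6+3 = 16
The minimum is 12 m via 413 - 408 - 427 - 404.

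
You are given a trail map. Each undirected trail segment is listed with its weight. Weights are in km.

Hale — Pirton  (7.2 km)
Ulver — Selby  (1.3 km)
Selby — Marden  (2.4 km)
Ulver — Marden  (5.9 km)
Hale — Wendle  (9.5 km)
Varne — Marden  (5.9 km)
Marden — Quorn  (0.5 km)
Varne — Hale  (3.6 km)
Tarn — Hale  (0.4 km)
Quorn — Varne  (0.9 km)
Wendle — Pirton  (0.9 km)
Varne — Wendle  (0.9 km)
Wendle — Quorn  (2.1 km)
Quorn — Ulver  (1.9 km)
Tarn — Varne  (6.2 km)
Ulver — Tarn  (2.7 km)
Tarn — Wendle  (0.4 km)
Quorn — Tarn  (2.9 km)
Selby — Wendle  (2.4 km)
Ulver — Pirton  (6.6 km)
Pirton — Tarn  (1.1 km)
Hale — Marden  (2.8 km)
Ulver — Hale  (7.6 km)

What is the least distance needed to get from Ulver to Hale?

Running Dijkstra from Ulver:
Ulver: 0
Selby: 1.3  (via Ulver)
Quorn: 1.9  (via Ulver)
Marden: 2.4  (via Quorn)
Tarn: 2.7  (via Ulver)
Varne: 2.8  (via Quorn)
Hale: 3.1  (via Tarn)
Shortest route: Ulver–Tarn–Hale = 3.1 km.

3.1 km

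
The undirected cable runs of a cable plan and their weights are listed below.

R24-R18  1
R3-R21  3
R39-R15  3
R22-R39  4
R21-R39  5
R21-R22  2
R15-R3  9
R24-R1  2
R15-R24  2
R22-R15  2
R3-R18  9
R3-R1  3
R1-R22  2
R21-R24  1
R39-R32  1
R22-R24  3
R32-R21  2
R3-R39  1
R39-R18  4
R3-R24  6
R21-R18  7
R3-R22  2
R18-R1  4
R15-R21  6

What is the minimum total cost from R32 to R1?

5

Enumerating some paths:
R32 - R21 - R22 - R1: 2+2+2 = 6
R32 - R39 - R3 - R1: 1+1+3 = 5
R32 - R39 - R3 - R22 - R1: 1+1+2+2 = 6
The minimum is 5 via R32 - R39 - R3 - R1.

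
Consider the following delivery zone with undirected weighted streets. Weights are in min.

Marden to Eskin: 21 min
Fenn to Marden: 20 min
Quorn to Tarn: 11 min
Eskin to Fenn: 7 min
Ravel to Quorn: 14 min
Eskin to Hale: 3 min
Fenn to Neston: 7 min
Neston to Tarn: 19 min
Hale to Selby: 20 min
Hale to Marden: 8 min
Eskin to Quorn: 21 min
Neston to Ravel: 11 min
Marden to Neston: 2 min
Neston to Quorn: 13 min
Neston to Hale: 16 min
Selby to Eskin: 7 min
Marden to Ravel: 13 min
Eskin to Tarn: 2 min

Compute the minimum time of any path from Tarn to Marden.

Enumerating some paths:
Tarn → Eskin → Fenn → Neston → Marden: 2+7+7+2 = 18
Tarn → Eskin → Hale → Marden: 2+3+8 = 13
Tarn → Neston → Marden: 19+2 = 21
The minimum is 13 min via Tarn → Eskin → Hale → Marden.

13 min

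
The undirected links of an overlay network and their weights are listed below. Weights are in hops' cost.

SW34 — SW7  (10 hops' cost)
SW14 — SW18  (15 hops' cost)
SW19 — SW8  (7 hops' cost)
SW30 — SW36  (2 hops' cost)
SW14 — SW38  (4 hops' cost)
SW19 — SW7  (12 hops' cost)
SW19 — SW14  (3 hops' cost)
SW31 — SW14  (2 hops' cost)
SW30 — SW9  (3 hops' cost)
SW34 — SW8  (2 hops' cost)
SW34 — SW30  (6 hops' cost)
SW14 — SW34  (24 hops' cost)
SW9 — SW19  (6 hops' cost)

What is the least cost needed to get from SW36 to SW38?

Enumerating some paths:
SW36 - SW30 - SW34 - SW7 - SW19 - SW14 - SW38: 2+6+10+12+3+4 = 37
SW36 - SW30 - SW34 - SW8 - SW19 - SW14 - SW38: 2+6+2+7+3+4 = 24
SW36 - SW30 - SW9 - SW19 - SW14 - SW38: 2+3+6+3+4 = 18
SW36 - SW30 - SW34 - SW14 - SW38: 2+6+24+4 = 36
The minimum is 18 hops' cost via SW36 - SW30 - SW9 - SW19 - SW14 - SW38.

18 hops' cost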